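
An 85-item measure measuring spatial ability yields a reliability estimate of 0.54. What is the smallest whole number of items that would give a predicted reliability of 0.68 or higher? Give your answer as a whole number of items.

Spearman-Brown solved for the length factor n:
n = r_target (1 − r_old) / [ r_old (1 − r_target) ]
n = 0.68 × (1 − 0.54) / [ 0.54 × (1 − 0.68) ]
  = 0.3128 / 0.1728 = 1.8102
1.8102 × 85 = 153.87 → 154 items

154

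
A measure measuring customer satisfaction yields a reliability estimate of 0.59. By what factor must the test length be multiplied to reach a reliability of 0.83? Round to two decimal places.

n = 0.83 × (1 − 0.59) / [ 0.59 × (1 − 0.83) ]
  = 0.3403 / 0.1003 = 3.3928

3.39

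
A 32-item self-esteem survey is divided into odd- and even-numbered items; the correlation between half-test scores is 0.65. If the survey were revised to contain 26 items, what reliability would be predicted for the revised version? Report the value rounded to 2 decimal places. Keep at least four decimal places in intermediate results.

0.75

First correct the split-half correlation to full-test reliability: r_full = 2 × 0.65 / (1 + 0.65) ≈ 0.7879
Length factor from 32 to 26 items: n = 26/32 = 0.8125
r_new = n·r_full / (1 + (n − 1)·r_full) = 0.6402 / 0.8523 ≈ 0.7511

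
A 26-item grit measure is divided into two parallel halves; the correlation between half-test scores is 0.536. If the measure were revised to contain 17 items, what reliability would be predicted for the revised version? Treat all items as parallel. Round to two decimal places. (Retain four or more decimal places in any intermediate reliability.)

First correct the split-half correlation to full-test reliability: r_full = 2 × 0.536 / (1 + 0.536) ≈ 0.6979
Length factor from 26 to 17 items: n = 17/26 = 0.6538
r_new = n·r_full / (1 + (n − 1)·r_full) = 0.4563 / 0.7584 ≈ 0.6017

0.60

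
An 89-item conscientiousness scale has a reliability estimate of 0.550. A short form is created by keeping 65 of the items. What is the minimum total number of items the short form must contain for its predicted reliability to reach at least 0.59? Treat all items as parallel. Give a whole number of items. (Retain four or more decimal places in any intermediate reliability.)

105

First, r for the 65-item form: n = 65/89 = 0.7303, so r_65 = 0.7303·0.550/(1 + (0.7303 − 1)·0.550) = 0.4716
Length factor from the short form to reach 0.59: n' = 0.59(1 − 0.4716) / [0.4716(1 − 0.59)] ≈ 1.6123
Items = 1.6123 × 65 ≈ 104.80 → 105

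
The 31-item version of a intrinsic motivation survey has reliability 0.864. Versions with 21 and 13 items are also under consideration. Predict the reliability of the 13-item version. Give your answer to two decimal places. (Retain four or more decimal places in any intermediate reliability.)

0.73

Only the ratio of lengths matters: n = 13/31 = 0.4194
r_{13} = n·r / (1 + (n − 1)·r) = 0.3624 / 0.4984 ≈ 0.7271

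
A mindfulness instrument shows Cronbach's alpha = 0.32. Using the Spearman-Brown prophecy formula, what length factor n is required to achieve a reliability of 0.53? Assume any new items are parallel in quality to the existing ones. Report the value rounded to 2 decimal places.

n = 0.53 × (1 − 0.32) / [ 0.32 × (1 − 0.53) ]
  = 0.3604 / 0.1504 = 2.3963

2.40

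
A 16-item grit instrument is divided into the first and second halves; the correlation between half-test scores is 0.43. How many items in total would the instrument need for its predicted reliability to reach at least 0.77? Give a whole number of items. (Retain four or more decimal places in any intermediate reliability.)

r_full = 2(0.43)/(1 + 0.43) = 0.6014
Solve Spearman-Brown for n: n = 0.77(1 − 0.6014) / [0.6014(1 − 0.77)] = 2.2189
Required items = 2.2189 × 16 = 35.50, so 36 items.

36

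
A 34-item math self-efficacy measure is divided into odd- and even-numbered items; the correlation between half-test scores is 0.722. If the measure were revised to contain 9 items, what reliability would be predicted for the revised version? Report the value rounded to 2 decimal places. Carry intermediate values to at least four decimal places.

Spearman-Brown correction (n = 2): r_full = 2·0.722/(1 + 0.722) = 0.8386
Length factor from 34 to 9 items: n = 9/34 = 0.2647
r_new = n·r_full / (1 + (n − 1)·r_full) = 0.2220 / 0.3834 ≈ 0.5790

0.58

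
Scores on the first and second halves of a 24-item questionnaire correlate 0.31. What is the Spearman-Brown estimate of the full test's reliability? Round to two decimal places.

Each half is half the length of the full test, so the full test is n = 2 times a half.
r_full = 2(0.31) / (1 + 0.31)
r_full = 0.6200 / 1.3100 ≈ 0.4733

0.47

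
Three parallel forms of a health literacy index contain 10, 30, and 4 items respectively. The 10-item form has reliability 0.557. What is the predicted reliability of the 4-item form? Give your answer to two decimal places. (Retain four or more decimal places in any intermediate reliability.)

0.33

Only the ratio of lengths matters: n = 4/10 = 0.4000
r_{4} = n·r / (1 + (n − 1)·r) = 0.2228 / 0.6658 ≈ 0.3346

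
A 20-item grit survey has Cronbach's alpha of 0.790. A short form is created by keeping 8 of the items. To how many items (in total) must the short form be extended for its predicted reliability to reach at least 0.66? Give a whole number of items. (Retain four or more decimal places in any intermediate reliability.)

Short-form reliability: n = 8/20 = 0.4000; r_8 = n·r/(1+(n−1)r) ≈ 0.6008
Then solve for n' with r_old = 0.6008, r_target = 0.66: n' = 0.66(1 − 0.6008)/[0.6008(1 − 0.66)] = 1.2898
Items = 1.2898 × 8 ≈ 10.32 → 11

11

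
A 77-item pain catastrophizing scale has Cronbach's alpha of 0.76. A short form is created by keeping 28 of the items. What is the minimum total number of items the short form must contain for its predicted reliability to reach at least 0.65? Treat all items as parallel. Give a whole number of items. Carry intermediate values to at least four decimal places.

Short-form reliability: n = 28/77 = 0.3636; r_28 = n·r/(1+(n−1)r) ≈ 0.5352
Length factor from the short form to reach 0.65: n' = 0.65(1 − 0.5352) / [0.5352(1 − 0.65)] ≈ 1.6129
Total items = 1.6129 × 28 = 45.16, rounded up to 46.

46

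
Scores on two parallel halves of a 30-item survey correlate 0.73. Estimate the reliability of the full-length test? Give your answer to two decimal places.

0.84

The full test is twice the length of either half (n = 2).
r_full = 2r_hh / (1 + r_hh) = 2 × 0.73 / (1 + 0.73)
r_full = 1.4600 / 1.7300 ≈ 0.8439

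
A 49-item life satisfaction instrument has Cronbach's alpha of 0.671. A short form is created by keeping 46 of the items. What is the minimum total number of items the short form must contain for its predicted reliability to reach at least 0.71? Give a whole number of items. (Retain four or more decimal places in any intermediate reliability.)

Short-form reliability: n = 46/49 = 0.9388; r_46 = n·r/(1+(n−1)r) ≈ 0.6569
Then solve for n' with r_old = 0.6569, r_target = 0.71: n' = 0.71(1 − 0.6569)/[0.6569(1 − 0.71)] = 1.2787
Items = 1.2787 × 46 ≈ 58.82 → 59

59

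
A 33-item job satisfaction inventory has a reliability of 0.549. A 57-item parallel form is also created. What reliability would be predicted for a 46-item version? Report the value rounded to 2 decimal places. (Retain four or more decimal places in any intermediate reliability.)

Only the ratio of lengths matters: n = 46/33 = 1.3939
r_{46} = n·r / (1 + (n − 1)·r) = 0.7653 / 1.2163 ≈ 0.6292

0.63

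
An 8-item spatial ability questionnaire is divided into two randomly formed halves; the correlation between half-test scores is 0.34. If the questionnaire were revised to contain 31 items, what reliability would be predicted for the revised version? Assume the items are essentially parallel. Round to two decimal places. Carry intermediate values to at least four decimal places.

0.80

Full-test reliability from the split-half r: r_full = 2(0.34)/(1 + 0.34) = 0.5075
Then adjust to 31 items: n = 31/8 = 3.8750
r_new = n·r_full / (1 + (n − 1)·r_full) = 1.9666 / 2.4591 ≈ 0.7997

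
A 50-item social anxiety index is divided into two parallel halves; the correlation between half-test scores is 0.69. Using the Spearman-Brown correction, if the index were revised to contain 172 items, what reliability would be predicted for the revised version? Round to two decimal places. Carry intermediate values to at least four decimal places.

Full-test reliability from the split-half r: r_full = 2(0.69)/(1 + 0.69) = 0.8166
Length factor from 50 to 172 items: n = 172/50 = 3.4400
r_new = n·r_full / (1 + (n − 1)·r_full) = 2.8091 / 2.9925 ≈ 0.9387

0.94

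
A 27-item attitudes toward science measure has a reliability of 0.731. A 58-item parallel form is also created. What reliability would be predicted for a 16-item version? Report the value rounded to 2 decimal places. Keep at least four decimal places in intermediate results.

Only the ratio of lengths matters: n = 16/27 = 0.5926
r_{16} = n·r / (1 + (n − 1)·r) = 0.4332 / 0.7022 ≈ 0.6169

0.62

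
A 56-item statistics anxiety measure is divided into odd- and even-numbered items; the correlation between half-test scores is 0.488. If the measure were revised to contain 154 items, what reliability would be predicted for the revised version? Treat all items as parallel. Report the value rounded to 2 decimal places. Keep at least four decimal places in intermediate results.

0.84

Full-test reliability from the split-half r: r_full = 2(0.488)/(1 + 0.488) = 0.6559
Length factor from 56 to 154 items: n = 154/56 = 2.7500
r_new = n·r_full / (1 + (n − 1)·r_full) = 1.8037 / 2.1478 ≈ 0.8398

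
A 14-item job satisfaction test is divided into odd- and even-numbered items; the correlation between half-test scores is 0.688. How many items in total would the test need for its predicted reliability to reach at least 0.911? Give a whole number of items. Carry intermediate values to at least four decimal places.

33

r_full = 2(0.688)/(1 + 0.688) = 0.8152
Solve Spearman-Brown for n: n = 0.911(1 − 0.8152) / [0.8152(1 − 0.911)] = 2.3204
Required items = 2.3204 × 14 = 32.49, so 33 items.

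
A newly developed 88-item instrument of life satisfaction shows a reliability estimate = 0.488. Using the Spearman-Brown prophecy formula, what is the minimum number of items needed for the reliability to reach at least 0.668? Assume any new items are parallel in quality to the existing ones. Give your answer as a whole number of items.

186

Invert Spearman-Brown to solve for n:
n = r_target (1 − r_old) / [ r_old (1 − r_target) ]
n = 0.668(1 − 0.488) / [0.488(1 − 0.668)]
n = 0.342016 / 0.162016 ≈ 2.1110
2.1110 × 88 = 185.77 → 186 items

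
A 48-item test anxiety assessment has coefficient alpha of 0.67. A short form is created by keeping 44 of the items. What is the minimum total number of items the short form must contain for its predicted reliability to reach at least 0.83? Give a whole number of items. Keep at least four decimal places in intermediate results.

116

Short-form reliability: n = 44/48 = 0.9167; r_44 = n·r/(1+(n−1)r) ≈ 0.6505
Then solve for n' with r_old = 0.6505, r_target = 0.83: n' = 0.83(1 − 0.6505)/[0.6505(1 − 0.83)] = 2.6232
Total items = 2.6232 × 44 = 115.42, rounded up to 116.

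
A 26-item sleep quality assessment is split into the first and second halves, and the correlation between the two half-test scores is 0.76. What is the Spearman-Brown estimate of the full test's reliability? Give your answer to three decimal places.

Each half is half the length of the full test, so the full test is n = 2 times a half.
r_full = 2(0.76) / (1 + 0.76)
       = 1.5200 / 1.7600 = 0.8636

0.864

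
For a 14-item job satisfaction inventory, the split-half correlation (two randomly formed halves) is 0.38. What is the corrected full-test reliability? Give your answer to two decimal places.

0.55

The full test is twice the length of either half (n = 2).
r_full = 2(0.38) / (1 + 0.38)
r_full = 0.7600 / 1.3800 ≈ 0.5507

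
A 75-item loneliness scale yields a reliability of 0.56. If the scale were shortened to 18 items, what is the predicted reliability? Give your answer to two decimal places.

n = 18/75 = 0.24
r_new = (0.24 × 0.56) / (1 + (0.24 − 1) × 0.56)
r_new = 0.1344 / 0.5744 ≈ 0.2340

0.23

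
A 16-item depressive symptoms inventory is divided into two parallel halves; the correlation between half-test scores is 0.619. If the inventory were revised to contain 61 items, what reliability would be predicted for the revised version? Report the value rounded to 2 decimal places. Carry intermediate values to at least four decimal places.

0.93

First correct the split-half correlation to full-test reliability: r_full = 2 × 0.619 / (1 + 0.619) ≈ 0.7647
Then adjust to 61 items: n = 61/16 = 3.8125
r_new = n·r_full / (1 + (n − 1)·r_full) = 2.9154 / 3.1507 ≈ 0.9253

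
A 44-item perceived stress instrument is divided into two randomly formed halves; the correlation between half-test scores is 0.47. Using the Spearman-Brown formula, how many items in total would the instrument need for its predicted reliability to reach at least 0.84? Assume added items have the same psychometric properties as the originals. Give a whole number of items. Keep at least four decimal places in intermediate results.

Corrected full-test reliability: r_full = 2 × 0.47 / (1 + 0.47) ≈ 0.6395
Solve Spearman-Brown for n: n = 0.84(1 − 0.6395) / [0.6395(1 − 0.84)] = 2.9595
Required items = 2.9595 × 44 = 130.22, so 131 items.

131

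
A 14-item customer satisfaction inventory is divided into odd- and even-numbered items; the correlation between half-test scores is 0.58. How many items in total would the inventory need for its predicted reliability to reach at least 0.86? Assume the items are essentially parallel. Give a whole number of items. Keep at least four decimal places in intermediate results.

Corrected full-test reliability: r_full = 2 × 0.58 / (1 + 0.58) ≈ 0.7342
n = r_tgt(1 − r_full) / [r_full(1 − r_tgt)] = 0.86 × 0.2658 / (0.7342 × 0.14) ≈ 2.2239
Required items = 2.2239 × 14 = 31.13, so 32 items.

32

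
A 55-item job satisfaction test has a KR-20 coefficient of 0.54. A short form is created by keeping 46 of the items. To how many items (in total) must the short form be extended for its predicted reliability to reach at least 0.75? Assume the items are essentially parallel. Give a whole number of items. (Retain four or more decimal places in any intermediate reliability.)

141

First, r for the 46-item form: n = 46/55 = 0.8364, so r_46 = 0.8364·0.54/(1 + (0.8364 − 1)·0.54) = 0.4954
Length factor from the short form to reach 0.75: n' = 0.75(1 − 0.4954) / [0.4954(1 − 0.75)] ≈ 3.0557
Total items = 3.0557 × 46 = 140.56, rounded up to 141.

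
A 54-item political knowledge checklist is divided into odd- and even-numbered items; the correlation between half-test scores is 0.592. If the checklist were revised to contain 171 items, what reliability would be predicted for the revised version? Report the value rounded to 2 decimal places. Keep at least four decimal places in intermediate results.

0.90

Full-test reliability from the split-half r: r_full = 2(0.592)/(1 + 0.592) = 0.7437
Then adjust to 171 items: n = 171/54 = 3.1667
r_new = n·r_full / (1 + (n − 1)·r_full) = 2.3551 / 2.6114 ≈ 0.9019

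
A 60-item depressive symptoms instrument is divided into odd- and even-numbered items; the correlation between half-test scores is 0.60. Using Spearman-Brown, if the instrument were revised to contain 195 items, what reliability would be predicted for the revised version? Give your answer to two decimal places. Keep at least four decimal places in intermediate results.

First correct the split-half correlation to full-test reliability: r_full = 2 × 0.60 / (1 + 0.60) ≈ 0.7500
Length factor from 60 to 195 items: n = 195/60 = 3.2500
r_new = n·r_full / (1 + (n − 1)·r_full) = 2.4375 / 2.6875 ≈ 0.9070

0.91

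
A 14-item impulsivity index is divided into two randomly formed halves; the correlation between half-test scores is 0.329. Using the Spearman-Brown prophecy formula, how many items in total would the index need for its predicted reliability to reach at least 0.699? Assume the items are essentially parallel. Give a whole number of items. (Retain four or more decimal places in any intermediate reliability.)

34

Corrected full-test reliability: r_full = 2 × 0.329 / (1 + 0.329) ≈ 0.4951
Solve Spearman-Brown for n: n = 0.699(1 − 0.4951) / [0.4951(1 − 0.699)] = 2.3682
Items = 2.3682 × 14 ≈ 33.15 → 34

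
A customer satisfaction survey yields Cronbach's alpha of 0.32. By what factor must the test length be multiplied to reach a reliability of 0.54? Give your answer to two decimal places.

2.49

Rearranging the Spearman-Brown formula for n,
n = r_target (1 − r_old) / [ r_old (1 − r_target) ]
n = [0.54 × 0.68] / [0.32 × 0.46]
  = 0.3672 / 0.1472 = 2.4946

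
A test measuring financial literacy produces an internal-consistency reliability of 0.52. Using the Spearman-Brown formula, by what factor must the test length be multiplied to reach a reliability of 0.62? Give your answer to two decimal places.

Spearman-Brown solved for the length factor n:
n = r*(1 − r) / [ r (1 − r*) ]
n = 0.62(1 − 0.52) / [0.52(1 − 0.62)]
  = 0.2976 / 0.1976 = 1.5061

1.51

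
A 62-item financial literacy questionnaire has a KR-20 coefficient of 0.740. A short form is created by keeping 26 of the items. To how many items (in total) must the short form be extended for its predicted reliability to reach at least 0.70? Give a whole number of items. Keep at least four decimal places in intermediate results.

51

Short-form reliability: n = 26/62 = 0.4194; r_26 = n·r/(1+(n−1)r) ≈ 0.5441
Length factor from the short form to reach 0.70: n' = 0.70(1 − 0.5441) / [0.5441(1 − 0.70)] ≈ 1.9551
Total items = 1.9551 × 26 = 50.83, rounded up to 51.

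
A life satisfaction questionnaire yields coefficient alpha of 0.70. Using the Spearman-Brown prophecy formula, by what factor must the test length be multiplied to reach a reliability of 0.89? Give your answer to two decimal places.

3.47

n = 0.89(1 − 0.70) / [0.70(1 − 0.89)]
  = 0.2670 / 0.0770 = 3.4675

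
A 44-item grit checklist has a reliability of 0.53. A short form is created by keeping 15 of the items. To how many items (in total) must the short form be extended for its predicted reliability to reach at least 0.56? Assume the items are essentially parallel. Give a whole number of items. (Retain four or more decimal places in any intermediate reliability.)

50

Short-form reliability: n = 15/44 = 0.3409; r_15 = n·r/(1+(n−1)r) ≈ 0.2777
Then solve for n' with r_old = 0.2777, r_target = 0.56: n' = 0.56(1 − 0.2777)/[0.2777(1 − 0.56)] = 3.3104
Total items = 3.3104 × 15 = 49.66, rounded up to 50.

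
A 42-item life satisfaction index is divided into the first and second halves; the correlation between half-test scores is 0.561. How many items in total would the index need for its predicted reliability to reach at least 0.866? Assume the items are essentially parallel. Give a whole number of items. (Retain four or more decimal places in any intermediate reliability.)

107

r_full = 2(0.561)/(1 + 0.561) = 0.7188
Solve Spearman-Brown for n: n = 0.866(1 − 0.7188) / [0.7188(1 − 0.866)] = 2.5283
Items = 2.5283 × 42 ≈ 106.19 → 107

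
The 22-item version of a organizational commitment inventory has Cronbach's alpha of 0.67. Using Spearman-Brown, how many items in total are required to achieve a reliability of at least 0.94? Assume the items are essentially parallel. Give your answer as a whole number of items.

Rearranging the Spearman-Brown formula for n,
n = r*(1 − r) / [ r (1 − r*) ]
n = 0.94 × (1 − 0.67) / [ 0.67 × (1 − 0.94) ]
n = 0.3102 / 0.0402 ≈ 7.7164
7.7164 × 22 = 169.76 → 170 items

170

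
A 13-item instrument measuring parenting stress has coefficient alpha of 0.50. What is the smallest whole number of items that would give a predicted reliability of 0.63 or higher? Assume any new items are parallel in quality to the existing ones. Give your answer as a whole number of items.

n = 0.63 × (1 − 0.50) / [ 0.50 × (1 − 0.63) ]
  = 0.3150 / 0.1850 = 1.7027
1.7027 × 13 = 22.14 → 23 items

23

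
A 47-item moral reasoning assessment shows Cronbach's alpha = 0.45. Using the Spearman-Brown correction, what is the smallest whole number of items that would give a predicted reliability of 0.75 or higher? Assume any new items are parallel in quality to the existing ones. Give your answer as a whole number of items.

173

n = [0.75 × 0.55] / [0.45 × 0.25]
n = 0.4125 / 0.1125 ≈ 3.6667
3.6667 × 47 = 172.33 → 173 items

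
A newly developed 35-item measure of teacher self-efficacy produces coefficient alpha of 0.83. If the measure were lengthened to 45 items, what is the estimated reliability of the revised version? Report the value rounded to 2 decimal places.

The new length is 45/35 = 1.2857 times the old.
Spearman-Brown: r_new = n·r / (1 + (n − 1)·r)
r_new = (1.2857 × 0.83) / (1 + (1.2857 − 1) × 0.83)
     = 1.0671 / 1.2371 = 0.8626

0.86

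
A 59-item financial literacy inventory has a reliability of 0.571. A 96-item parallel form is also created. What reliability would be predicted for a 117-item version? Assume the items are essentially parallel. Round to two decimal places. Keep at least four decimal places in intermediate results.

0.73

Only the ratio of lengths matters: n = 117/59 = 1.9831
r_{117} = n·r / (1 + (n − 1)·r) = 1.1324 / 1.5614 ≈ 0.7252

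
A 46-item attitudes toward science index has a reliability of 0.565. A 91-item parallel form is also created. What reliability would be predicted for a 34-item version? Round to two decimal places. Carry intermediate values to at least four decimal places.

Only the ratio of lengths matters: n = 34/46 = 0.7391
r_{34} = n·r / (1 + (n − 1)·r) = 0.4176 / 0.8526 ≈ 0.4898

0.49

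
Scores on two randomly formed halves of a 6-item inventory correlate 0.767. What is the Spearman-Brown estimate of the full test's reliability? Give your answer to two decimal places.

Apply the Spearman-Brown correction with n = 2:
r_full = 2r_hh / (1 + r_hh) = 2 × 0.767 / (1 + 0.767)
r_full = 1.5340 / 1.7670 ≈ 0.8681

0.87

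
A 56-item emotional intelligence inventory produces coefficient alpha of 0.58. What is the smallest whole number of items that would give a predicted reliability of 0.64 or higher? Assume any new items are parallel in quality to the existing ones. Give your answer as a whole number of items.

73

n = 0.64(1 − 0.58) / [0.58(1 − 0.64)]
  = 0.2688 / 0.2088 = 1.2874
So the test needs 1.2874 × 56 ≈ 72.09 items; rounding up, 73.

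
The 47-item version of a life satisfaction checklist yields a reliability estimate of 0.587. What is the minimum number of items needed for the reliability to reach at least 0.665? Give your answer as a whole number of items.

Spearman-Brown solved for the length factor n:
n = r_target (1 − r_old) / [ r_old (1 − r_target) ]
n = 0.665 × (1 − 0.587) / [ 0.587 × (1 − 0.665) ]
  = 0.274645 / 0.196645 = 1.3967
So the test needs 1.3967 × 47 ≈ 65.64 items; rounding up, 66.

66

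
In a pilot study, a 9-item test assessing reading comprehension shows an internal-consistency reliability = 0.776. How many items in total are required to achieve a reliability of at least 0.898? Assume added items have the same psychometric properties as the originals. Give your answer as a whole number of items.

23

Invert Spearman-Brown to solve for n:
n = r*(1 − r) / [ r (1 − r*) ]
n = 0.898(1 − 0.776) / [0.776(1 − 0.898)]
  = 0.201152 / 0.079152 = 2.5413
Items needed = n × 9 = 2.5413 × 9 ≈ 22.87 → round up to 23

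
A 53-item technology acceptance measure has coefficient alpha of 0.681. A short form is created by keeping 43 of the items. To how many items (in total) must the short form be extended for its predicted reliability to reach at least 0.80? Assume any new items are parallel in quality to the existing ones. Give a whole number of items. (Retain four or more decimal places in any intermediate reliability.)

First, r for the 43-item form: n = 43/53 = 0.8113, so r_43 = 0.8113·0.681/(1 + (0.8113 − 1)·0.681) = 0.6340
Length factor from the short form to reach 0.80: n' = 0.80(1 − 0.6340) / [0.6340(1 − 0.80)] ≈ 2.3091
Items = 2.3091 × 43 ≈ 99.29 → 100

100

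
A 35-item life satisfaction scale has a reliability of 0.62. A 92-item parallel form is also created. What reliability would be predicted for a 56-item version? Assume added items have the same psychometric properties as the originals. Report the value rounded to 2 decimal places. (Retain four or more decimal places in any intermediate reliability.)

0.72

The 92-item form is not needed; work directly from the 35-item form with n = 56/35 = 1.6000.
r_{56} = n·r / (1 + (n − 1)·r) = 0.9920 / 1.3720 ≈ 0.7230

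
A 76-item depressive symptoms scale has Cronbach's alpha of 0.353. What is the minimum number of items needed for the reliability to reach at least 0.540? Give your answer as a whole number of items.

Spearman-Brown solved for the length factor n:
n = r*(1 − r) / [ r (1 − r*) ]
n = 0.540(1 − 0.353) / [0.353(1 − 0.540)]
n = 0.349380 / 0.162380 ≈ 2.1516
So the test needs 2.1516 × 76 ≈ 163.52 items; rounding up, 164.

164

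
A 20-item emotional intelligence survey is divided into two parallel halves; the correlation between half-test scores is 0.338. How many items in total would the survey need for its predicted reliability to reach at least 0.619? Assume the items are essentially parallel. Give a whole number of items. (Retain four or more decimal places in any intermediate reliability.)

Corrected full-test reliability: r_full = 2 × 0.338 / (1 + 0.338) ≈ 0.5052
n = r_tgt(1 − r_full) / [r_full(1 − r_tgt)] = 0.619 × 0.4948 / (0.5052 × 0.381) ≈ 1.5912
Required items = 1.5912 × 20 = 31.82, so 32 items.

32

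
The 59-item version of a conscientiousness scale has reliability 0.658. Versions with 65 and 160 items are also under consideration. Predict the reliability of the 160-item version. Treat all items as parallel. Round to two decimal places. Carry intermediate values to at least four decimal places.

Only the ratio of lengths matters: n = 160/59 = 2.7119
r_{160} = n·r / (1 + (n − 1)·r) = 1.7844 / 2.1264 ≈ 0.8392

0.84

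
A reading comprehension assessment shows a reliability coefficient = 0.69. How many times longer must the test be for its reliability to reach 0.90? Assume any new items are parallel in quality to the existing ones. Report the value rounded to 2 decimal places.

Invert Spearman-Brown to solve for n:
n = r_target (1 − r_old) / [ r_old (1 − r_target) ]
n = 0.90(1 − 0.69) / [0.69(1 − 0.90)]
n = 0.2790 / 0.0690 ≈ 4.0435

4.04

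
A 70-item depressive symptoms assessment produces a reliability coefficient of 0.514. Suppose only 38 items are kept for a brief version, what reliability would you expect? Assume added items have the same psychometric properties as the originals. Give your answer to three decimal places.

Length ratio n = 38/70 = 0.5429
Apply the Spearman-Brown prophecy formula, r' = nr / [1 + (n − 1)r]:
r_new = (0.5429 × 0.514) / (1 + (0.5429 − 1) × 0.514)
r_new = 0.2791 / 0.7651 ≈ 0.3648

0.365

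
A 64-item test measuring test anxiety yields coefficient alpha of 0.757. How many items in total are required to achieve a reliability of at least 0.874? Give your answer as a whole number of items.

Rearranging the Spearman-Brown formula for n,
n = r*(1 − r) / [ r (1 − r*) ]
n = 0.874 × (1 − 0.757) / [ 0.757 × (1 − 0.874) ]
n = 0.212382 / 0.095382 ≈ 2.2266
2.2266 × 64 = 142.50 → 143 items

143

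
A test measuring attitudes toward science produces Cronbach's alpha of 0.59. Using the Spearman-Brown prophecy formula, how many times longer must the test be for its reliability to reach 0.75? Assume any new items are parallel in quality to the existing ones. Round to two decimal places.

2.08

Spearman-Brown solved for the length factor n:
n = r*(1 − r) / [ r (1 − r*) ]
n = 0.75 × (1 − 0.59) / [ 0.59 × (1 − 0.75) ]
  = 0.3075 / 0.1475 = 2.0847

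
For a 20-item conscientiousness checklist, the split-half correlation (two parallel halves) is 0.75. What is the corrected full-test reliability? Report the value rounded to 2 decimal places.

0.86

Apply the Spearman-Brown correction with n = 2:
r_full = 2r_hh / (1 + r_hh) = 2 × 0.75 / (1 + 0.75)
r_full = 1.5000 / 1.7500 ≈ 0.8571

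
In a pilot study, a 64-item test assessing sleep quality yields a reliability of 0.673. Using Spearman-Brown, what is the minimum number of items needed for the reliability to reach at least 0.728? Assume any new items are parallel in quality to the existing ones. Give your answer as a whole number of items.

n = 0.728 × (1 − 0.673) / [ 0.673 × (1 − 0.728) ]
n = 0.238056 / 0.183056 ≈ 1.3005
1.3005 × 64 = 83.23 → 84 items

84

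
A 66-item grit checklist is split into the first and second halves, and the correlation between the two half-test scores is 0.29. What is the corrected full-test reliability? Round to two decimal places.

0.45

The full test is twice the length of either half (n = 2).
r_full = 2(0.29) / (1 + 0.29)
r_full = 0.5800 / 1.2900 ≈ 0.4496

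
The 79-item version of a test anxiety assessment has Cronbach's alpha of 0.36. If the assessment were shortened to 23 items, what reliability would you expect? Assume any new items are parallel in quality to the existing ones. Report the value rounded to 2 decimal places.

0.14

n = 23/79 = 0.2911
r_new = (0.2911 × 0.36) / (1 + (0.2911 − 1) × 0.36)
r_new = 0.1048 / 0.7448 ≈ 0.1407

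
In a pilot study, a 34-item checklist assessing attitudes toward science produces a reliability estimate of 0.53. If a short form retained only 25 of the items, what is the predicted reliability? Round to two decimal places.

n = 25/34 = 0.7353
By Spearman-Brown, r_new = n r / (1 + (n − 1) r).
r_new = 0.7353·0.53 / [1 + (0.7353 − 1)·0.53]
r_new = 0.3897 / 0.8597 ≈ 0.4533

0.45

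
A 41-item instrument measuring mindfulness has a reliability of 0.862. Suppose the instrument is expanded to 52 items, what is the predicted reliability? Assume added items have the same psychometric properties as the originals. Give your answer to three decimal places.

n = 52/41 = 1.2683
Spearman-Brown: r_new = n·r / (1 + (n − 1)·r)
r_new = (1.2683 × 0.862) / (1 + (1.2683 − 1) × 0.862)
     = 1.0933 / 1.2313 = 0.8879

0.888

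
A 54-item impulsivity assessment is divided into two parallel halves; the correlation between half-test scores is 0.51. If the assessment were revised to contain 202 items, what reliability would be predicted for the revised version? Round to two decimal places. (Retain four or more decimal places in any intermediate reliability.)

Spearman-Brown correction (n = 2): r_full = 2·0.51/(1 + 0.51) = 0.6755
Then adjust to 202 items: n = 202/54 = 3.7407
r_new = n·r_full / (1 + (n − 1)·r_full) = 2.5268 / 2.8513 ≈ 0.8862

0.89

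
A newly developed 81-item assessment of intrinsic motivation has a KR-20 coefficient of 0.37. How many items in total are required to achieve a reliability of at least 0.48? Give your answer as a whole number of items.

128

Spearman-Brown solved for the length factor n:
n = r*(1 − r) / [ r (1 − r*) ]
n = 0.48(1 − 0.37) / [0.37(1 − 0.48)]
  = 0.3024 / 0.1924 = 1.5717
So the test needs 1.5717 × 81 ≈ 127.31 items; rounding up, 128.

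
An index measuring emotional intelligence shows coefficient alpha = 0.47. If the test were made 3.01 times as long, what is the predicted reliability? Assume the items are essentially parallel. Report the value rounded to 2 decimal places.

r_new = (3.01 × 0.47) / (1 + (3.01 − 1) × 0.47)
r_new = 1.4147 / 1.9447 ≈ 0.7275

0.73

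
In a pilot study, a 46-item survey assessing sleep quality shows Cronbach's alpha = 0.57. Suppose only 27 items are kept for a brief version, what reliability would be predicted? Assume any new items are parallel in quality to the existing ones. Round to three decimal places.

0.438

n = 27/46 = 0.587
By Spearman-Brown, r_new = n r / (1 + (n − 1) r).
r_new = 0.587·0.57 / [1 + (0.587 − 1)·0.57]
r_new = 0.3346 / 0.7646 ≈ 0.4376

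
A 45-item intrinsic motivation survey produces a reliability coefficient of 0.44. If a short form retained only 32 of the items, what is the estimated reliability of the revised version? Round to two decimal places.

0.36

Length ratio n = 32/45 = 0.7111
Spearman-Brown: r_new = n·r / (1 + (n − 1)·r)
r_new = (0.7111 × 0.44) / (1 + (0.7111 − 1) × 0.44)
     = 0.3129 / 0.8729 = 0.3585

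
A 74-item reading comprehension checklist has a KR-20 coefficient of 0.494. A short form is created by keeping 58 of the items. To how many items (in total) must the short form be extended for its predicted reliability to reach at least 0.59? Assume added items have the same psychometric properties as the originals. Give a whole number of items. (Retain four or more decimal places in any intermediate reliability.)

Short-form reliability: n = 58/74 = 0.7838; r_58 = n·r/(1+(n−1)r) ≈ 0.4335
Length factor from the short form to reach 0.59: n' = 0.59(1 − 0.4335) / [0.4335(1 − 0.59)] ≈ 1.8805
Total items = 1.8805 × 58 = 109.07, rounded up to 110.

110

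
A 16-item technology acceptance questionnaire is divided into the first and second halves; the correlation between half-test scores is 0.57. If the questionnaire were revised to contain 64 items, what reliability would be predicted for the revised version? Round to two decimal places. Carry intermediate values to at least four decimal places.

0.91

First correct the split-half correlation to full-test reliability: r_full = 2 × 0.57 / (1 + 0.57) ≈ 0.7261
Then adjust to 64 items: n = 64/16 = 4.0000
r_new = n·r_full / (1 + (n − 1)·r_full) = 2.9044 / 3.1783 ≈ 0.9138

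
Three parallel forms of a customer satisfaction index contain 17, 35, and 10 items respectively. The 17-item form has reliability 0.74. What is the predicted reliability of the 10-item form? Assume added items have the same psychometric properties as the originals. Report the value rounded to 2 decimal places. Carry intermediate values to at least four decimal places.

0.63

Only the ratio of lengths matters: n = 10/17 = 0.5882
r_{10} = n·r / (1 + (n − 1)·r) = 0.4353 / 0.6953 ≈ 0.6261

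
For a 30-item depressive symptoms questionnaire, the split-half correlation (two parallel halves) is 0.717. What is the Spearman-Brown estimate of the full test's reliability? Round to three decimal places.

r_full = 2r_hh / (1 + r_hh) = 2 × 0.717 / (1 + 0.717)
       = 1.4340 / 1.7170 = 0.8352

0.835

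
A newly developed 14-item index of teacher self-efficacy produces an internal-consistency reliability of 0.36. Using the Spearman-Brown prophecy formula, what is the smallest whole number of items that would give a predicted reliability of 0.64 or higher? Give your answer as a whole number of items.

45

Invert Spearman-Brown to solve for n:
n = r_target (1 − r_old) / [ r_old (1 − r_target) ]
n = 0.64(1 − 0.36) / [0.36(1 − 0.64)]
n = 0.4096 / 0.1296 ≈ 3.1605
Items needed = n × 14 = 3.1605 × 14 ≈ 44.25 → round up to 45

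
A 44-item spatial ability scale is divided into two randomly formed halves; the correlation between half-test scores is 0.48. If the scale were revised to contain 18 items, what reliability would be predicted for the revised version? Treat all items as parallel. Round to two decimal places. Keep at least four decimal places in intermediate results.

Full-test reliability from the split-half r: r_full = 2(0.48)/(1 + 0.48) = 0.6486
Then adjust to 18 items: n = 18/44 = 0.4091
r_new = n·r_full / (1 + (n − 1)·r_full) = 0.2653 / 0.6167 ≈ 0.4302

0.43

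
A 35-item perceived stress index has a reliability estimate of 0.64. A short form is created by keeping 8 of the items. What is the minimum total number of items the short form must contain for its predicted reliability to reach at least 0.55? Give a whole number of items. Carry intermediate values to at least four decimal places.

25

Short-form reliability: n = 8/35 = 0.2286; r_8 = n·r/(1+(n−1)r) ≈ 0.2890
Then solve for n' with r_old = 0.2890, r_target = 0.55: n' = 0.55(1 − 0.2890)/[0.2890(1 − 0.55)] = 3.0069
Total items = 3.0069 × 8 = 24.06, rounded up to 25.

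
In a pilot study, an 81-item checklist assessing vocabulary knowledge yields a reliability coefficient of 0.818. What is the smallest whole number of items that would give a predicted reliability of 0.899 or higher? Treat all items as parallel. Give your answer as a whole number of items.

n = 0.899 × (1 − 0.818) / [ 0.818 × (1 − 0.899) ]
n = 0.163618 / 0.082618 ≈ 1.9804
Items needed = n × 81 = 1.9804 × 81 ≈ 160.41 → round up to 161

161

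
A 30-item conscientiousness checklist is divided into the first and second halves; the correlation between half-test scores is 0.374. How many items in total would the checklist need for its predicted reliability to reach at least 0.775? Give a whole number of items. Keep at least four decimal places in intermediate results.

Corrected full-test reliability: r_full = 2 × 0.374 / (1 + 0.374) ≈ 0.5444
n = r_tgt(1 − r_full) / [r_full(1 − r_tgt)] = 0.775 × 0.4556 / (0.5444 × 0.225) ≈ 2.8826
Required items = 2.8826 × 30 = 86.48, so 87 items.

87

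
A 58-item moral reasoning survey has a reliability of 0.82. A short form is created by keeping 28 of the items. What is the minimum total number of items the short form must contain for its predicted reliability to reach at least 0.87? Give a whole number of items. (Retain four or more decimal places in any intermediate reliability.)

86

First, r for the 28-item form: n = 28/58 = 0.4828, so r_28 = 0.4828·0.82/(1 + (0.4828 − 1)·0.82) = 0.6874
Then solve for n' with r_old = 0.6874, r_target = 0.87: n' = 0.87(1 − 0.6874)/[0.6874(1 − 0.87)] = 3.0434
Total items = 3.0434 × 28 = 85.22, rounded up to 86.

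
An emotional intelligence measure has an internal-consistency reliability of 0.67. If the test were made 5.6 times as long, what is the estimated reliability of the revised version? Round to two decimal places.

By Spearman-Brown, r_new = n r / (1 + (n − 1) r).
r_new = (5.6 × 0.67) / (1 + (5.6 − 1) × 0.67)
     = 3.7520 / 4.0820 = 0.9192

0.92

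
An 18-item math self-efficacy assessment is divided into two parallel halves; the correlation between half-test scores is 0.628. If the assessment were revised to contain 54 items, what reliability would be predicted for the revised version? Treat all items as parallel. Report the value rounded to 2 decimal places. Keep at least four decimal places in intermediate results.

Full-test reliability from the split-half r: r_full = 2(0.628)/(1 + 0.628) = 0.7715
Then adjust to 54 items: n = 54/18 = 3.0000
r_new = n·r_full / (1 + (n − 1)·r_full) = 2.3145 / 2.5430 ≈ 0.9101

0.91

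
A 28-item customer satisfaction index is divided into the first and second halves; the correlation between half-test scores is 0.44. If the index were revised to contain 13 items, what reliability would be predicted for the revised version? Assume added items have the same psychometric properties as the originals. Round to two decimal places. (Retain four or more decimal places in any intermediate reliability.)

0.42

First correct the split-half correlation to full-test reliability: r_full = 2 × 0.44 / (1 + 0.44) ≈ 0.6111
Length factor from 28 to 13 items: n = 13/28 = 0.4643
r_new = n·r_full / (1 + (n − 1)·r_full) = 0.2837 / 0.6726 ≈ 0.4218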